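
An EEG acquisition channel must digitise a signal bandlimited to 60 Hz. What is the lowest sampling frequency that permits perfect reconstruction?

Nyquist rate = 2 × 60 Hz = 120 Hz.

120 Hz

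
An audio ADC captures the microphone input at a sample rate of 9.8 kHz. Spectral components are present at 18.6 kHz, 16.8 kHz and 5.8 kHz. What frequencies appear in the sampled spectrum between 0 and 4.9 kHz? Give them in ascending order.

fs/2 = 4.9 kHz.
18.6 kHz mod fs = 8.8 kHz.
8.8 kHz > fs/2 = 4.9 kHz, folds to fs − 8.8 kHz = 1 kHz.
16.8 kHz mod fs = 7 kHz.
7 kHz > fs/2 = 4.9 kHz, folds to fs − 7 kHz = 2.8 kHz.
5.8 kHz > fs/2 = 4.9 kHz, folds to fs − 5.8 kHz = 4 kHz.
Distinct values: {1 kHz, 2.8 kHz, 4 kHz}.

1 kHz, 2.8 kHz, 4 kHz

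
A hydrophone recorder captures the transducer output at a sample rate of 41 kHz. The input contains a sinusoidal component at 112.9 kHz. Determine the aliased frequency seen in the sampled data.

112.9 kHz mod fs = 30.9 kHz.
30.9 kHz > fs/2 = 20.5 kHz, folds to fs − 30.9 kHz = 10.1 kHz.

10.1 kHz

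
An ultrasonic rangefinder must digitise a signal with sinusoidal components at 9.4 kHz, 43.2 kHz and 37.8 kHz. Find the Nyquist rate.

86.4 kHz

Highest-frequency component: 43.2 kHz.
Nyquist rate = 2 × 43.2 kHz = 86.4 kHz.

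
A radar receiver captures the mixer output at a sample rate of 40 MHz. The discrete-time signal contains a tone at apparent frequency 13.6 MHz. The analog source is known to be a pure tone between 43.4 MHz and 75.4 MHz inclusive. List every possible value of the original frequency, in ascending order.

53.6 MHz, 66.4 MHz

Frequencies that alias to 13.6 MHz are k·fs ± 13.6 MHz for integer k ≥ 0.
k=0: 13.6 MHz.
k=1: 26.4 MHz, 53.6 MHz.
k=2: 66.4 MHz, 93.6 MHz.
k=3: 106.4 MHz, 133.6 MHz.
Within [43.4 MHz, 75.4 MHz]: 53.6 MHz, 66.4 MHz.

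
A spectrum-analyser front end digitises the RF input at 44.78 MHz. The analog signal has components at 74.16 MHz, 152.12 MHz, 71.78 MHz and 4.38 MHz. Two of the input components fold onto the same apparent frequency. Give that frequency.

fs/2 = 22.39 MHz.
74.16 MHz mod fs = 29.38 MHz.
29.38 MHz > fs/2 = 22.39 MHz, folds to fs − 29.38 MHz = 15.4 MHz.
152.12 MHz mod fs = 17.78 MHz.
17.78 MHz ≤ fs/2 = 22.39 MHz, appears at 17.78 MHz.
71.78 MHz mod fs = 27 MHz.
27 MHz > fs/2 = 22.39 MHz, folds to fs − 27 MHz = 17.78 MHz.
4.38 MHz ≤ fs/2 = 22.39 MHz, passes unchanged.
71.78 MHz and 152.12 MHz both map to 17.78 MHz.

17.78 MHz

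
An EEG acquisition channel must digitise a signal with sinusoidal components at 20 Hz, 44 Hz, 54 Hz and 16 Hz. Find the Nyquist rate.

108 Hz

Highest-frequency component: 54 Hz.
Nyquist rate = 2 × 54 Hz = 108 Hz.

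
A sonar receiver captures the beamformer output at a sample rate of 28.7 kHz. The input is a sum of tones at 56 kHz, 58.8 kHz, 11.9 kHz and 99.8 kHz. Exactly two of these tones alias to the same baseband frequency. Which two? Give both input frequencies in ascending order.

56 kHz, 58.8 kHz

fs/2 = 14.35 kHz.
56 kHz mod fs = 27.3 kHz.
27.3 kHz > fs/2 = 14.35 kHz, folds to fs − 27.3 kHz = 1.4 kHz.
58.8 kHz mod fs = 1.4 kHz.
1.4 kHz ≤ fs/2 = 14.35 kHz, appears at 1.4 kHz.
11.9 kHz ≤ fs/2 = 14.35 kHz, passes unchanged.
99.8 kHz mod fs = 13.7 kHz.
13.7 kHz ≤ fs/2 = 14.35 kHz, appears at 13.7 kHz.
56 kHz and 58.8 kHz both map to 1.4 kHz.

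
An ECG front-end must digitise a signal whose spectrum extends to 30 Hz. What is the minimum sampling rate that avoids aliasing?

Nyquist rate = 2 × 30 Hz = 60 Hz.

60 Hz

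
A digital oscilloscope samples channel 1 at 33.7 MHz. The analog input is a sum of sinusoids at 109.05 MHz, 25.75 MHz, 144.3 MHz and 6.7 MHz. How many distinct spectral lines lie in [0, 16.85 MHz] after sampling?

3

fs/2 = 16.85 MHz.
109.05 MHz mod fs = 7.95 MHz.
7.95 MHz ≤ fs/2 = 16.85 MHz, appears at 7.95 MHz.
25.75 MHz > fs/2 = 16.85 MHz, folds to fs − 25.75 MHz = 7.95 MHz.
144.3 MHz mod fs = 9.5 MHz.
9.5 MHz ≤ fs/2 = 16.85 MHz, appears at 9.5 MHz.
6.7 MHz ≤ fs/2 = 16.85 MHz, passes unchanged.
Distinct values: {6.7 MHz, 7.95 MHz, 9.5 MHz} → 3.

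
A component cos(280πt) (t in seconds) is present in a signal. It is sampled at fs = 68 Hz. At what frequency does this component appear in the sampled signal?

ω = 280π rad/s → f = ω/(2π) = 140 Hz.
140 Hz mod fs = 4 Hz.
4 Hz ≤ fs/2 = 34 Hz, appears at 4 Hz.

4 Hz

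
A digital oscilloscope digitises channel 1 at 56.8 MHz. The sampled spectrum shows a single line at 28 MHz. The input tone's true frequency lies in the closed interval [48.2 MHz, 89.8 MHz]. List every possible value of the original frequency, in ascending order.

Frequencies that alias to 28 MHz are k·fs ± 28 MHz for integer k ≥ 0.
k=0: 28 MHz.
k=1: 28.8 MHz, 84.8 MHz.
k=2: 85.6 MHz, 141.6 MHz.
k=3: 142.4 MHz, 198.4 MHz.
Within [48.2 MHz, 89.8 MHz]: 84.8 MHz, 85.6 MHz.

84.8 MHz, 85.6 MHz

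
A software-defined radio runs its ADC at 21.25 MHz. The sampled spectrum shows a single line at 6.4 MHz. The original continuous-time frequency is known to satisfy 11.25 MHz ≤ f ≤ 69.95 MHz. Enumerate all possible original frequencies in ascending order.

Frequencies that alias to 6.4 MHz are k·fs ± 6.4 MHz for integer k ≥ 0.
k=0: 6.4 MHz.
k=1: 14.85 MHz, 27.65 MHz.
k=2: 36.1 MHz, 48.9 MHz.
k=3: 57.35 MHz, 70.15 MHz.
k=4: 78.6 MHz, 91.4 MHz.
Within [11.25 MHz, 69.95 MHz]: 14.85 MHz, 27.65 MHz, 36.1 MHz, 48.9 MHz, 57.35 MHz.

14.85 MHz, 27.65 MHz, 36.1 MHz, 48.9 MHz, 57.35 MHz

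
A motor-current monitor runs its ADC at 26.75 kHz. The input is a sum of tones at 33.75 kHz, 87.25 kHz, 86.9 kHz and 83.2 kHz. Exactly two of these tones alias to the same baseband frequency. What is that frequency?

7 kHz

fs/2 = 13.375 kHz.
33.75 kHz mod fs = 7 kHz.
7 kHz ≤ fs/2 = 13.375 kHz, appears at 7 kHz.
87.25 kHz mod fs = 7 kHz.
7 kHz ≤ fs/2 = 13.375 kHz, appears at 7 kHz.
86.9 kHz mod fs = 6.65 kHz.
6.65 kHz ≤ fs/2 = 13.375 kHz, appears at 6.65 kHz.
83.2 kHz mod fs = 2.95 kHz.
2.95 kHz ≤ fs/2 = 13.375 kHz, appears at 2.95 kHz.
33.75 kHz and 87.25 kHz both map to 7 kHz.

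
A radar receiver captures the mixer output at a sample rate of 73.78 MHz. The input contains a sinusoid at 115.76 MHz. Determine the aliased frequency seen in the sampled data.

115.76 MHz mod fs = 41.98 MHz.
41.98 MHz > fs/2 = 36.89 MHz, folds to fs − 41.98 MHz = 31.8 MHz.

31.8 MHz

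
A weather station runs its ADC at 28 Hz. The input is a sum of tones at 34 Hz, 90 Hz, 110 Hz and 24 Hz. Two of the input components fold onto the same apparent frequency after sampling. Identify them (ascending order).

34 Hz, 90 Hz

fs/2 = 14 Hz.
34 Hz mod fs = 6 Hz.
6 Hz ≤ fs/2 = 14 Hz, appears at 6 Hz.
90 Hz mod fs = 6 Hz.
6 Hz ≤ fs/2 = 14 Hz, appears at 6 Hz.
110 Hz mod fs = 26 Hz.
26 Hz > fs/2 = 14 Hz, folds to fs − 26 Hz = 2 Hz.
24 Hz > fs/2 = 14 Hz, folds to fs − 24 Hz = 4 Hz.
34 Hz and 90 Hz both map to 6 Hz.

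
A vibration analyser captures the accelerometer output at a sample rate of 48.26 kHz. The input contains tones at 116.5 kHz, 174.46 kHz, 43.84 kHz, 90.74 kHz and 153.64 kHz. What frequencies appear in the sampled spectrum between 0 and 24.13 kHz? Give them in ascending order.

4.42 kHz, 5.78 kHz, 8.86 kHz, 18.58 kHz, 19.98 kHz

fs/2 = 24.13 kHz.
116.5 kHz mod fs = 19.98 kHz.
19.98 kHz ≤ fs/2 = 24.13 kHz, appears at 19.98 kHz.
174.46 kHz mod fs = 29.68 kHz.
29.68 kHz > fs/2 = 24.13 kHz, folds to fs − 29.68 kHz = 18.58 kHz.
43.84 kHz > fs/2 = 24.13 kHz, folds to fs − 43.84 kHz = 4.42 kHz.
90.74 kHz mod fs = 42.48 kHz.
42.48 kHz > fs/2 = 24.13 kHz, folds to fs − 42.48 kHz = 5.78 kHz.
153.64 kHz mod fs = 8.86 kHz.
8.86 kHz ≤ fs/2 = 24.13 kHz, appears at 8.86 kHz.
Distinct values: {4.42 kHz, 5.78 kHz, 8.86 kHz, 18.58 kHz, 19.98 kHz}.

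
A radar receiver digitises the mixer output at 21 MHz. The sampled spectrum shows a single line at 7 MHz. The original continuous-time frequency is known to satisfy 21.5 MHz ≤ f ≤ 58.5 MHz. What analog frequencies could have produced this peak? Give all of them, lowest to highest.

28 MHz, 35 MHz, 49 MHz, 56 MHz

Frequencies that alias to 7 MHz are k·fs ± 7 MHz for integer k ≥ 0.
k=0: 7 MHz.
k=1: 14 MHz, 28 MHz.
k=2: 35 MHz, 49 MHz.
k=3: 56 MHz, 70 MHz.
k=4: 77 MHz, 91 MHz.
Within [21.5 MHz, 58.5 MHz]: 28 MHz, 35 MHz, 49 MHz, 56 MHz.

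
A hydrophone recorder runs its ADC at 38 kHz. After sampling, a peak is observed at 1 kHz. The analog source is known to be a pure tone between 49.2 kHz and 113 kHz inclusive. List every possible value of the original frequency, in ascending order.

Frequencies that alias to 1 kHz are k·fs ± 1 kHz for integer k ≥ 0.
k=0: 1 kHz.
k=1: 37 kHz, 39 kHz.
k=2: 75 kHz, 77 kHz.
k=3: 113 kHz, 115 kHz.
k=4: 151 kHz, 153 kHz.
Within [49.2 kHz, 113 kHz]: 75 kHz, 77 kHz, 113 kHz.

75 kHz, 77 kHz, 113 kHz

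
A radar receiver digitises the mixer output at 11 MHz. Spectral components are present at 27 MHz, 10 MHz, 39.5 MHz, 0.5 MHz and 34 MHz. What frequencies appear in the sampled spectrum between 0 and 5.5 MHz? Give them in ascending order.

fs/2 = 5.5 MHz.
27 MHz mod fs = 5 MHz.
5 MHz ≤ fs/2 = 5.5 MHz, appears at 5 MHz.
10 MHz > fs/2 = 5.5 MHz, folds to fs − 10 MHz = 1 MHz.
39.5 MHz mod fs = 6.5 MHz.
6.5 MHz > fs/2 = 5.5 MHz, folds to fs − 6.5 MHz = 4.5 MHz.
0.5 MHz ≤ fs/2 = 5.5 MHz, passes unchanged.
34 MHz mod fs = 1 MHz.
1 MHz ≤ fs/2 = 5.5 MHz, appears at 1 MHz.
Distinct values: {0.5 MHz, 1 MHz, 4.5 MHz, 5 MHz}.

0.5 MHz, 1 MHz, 4.5 MHz, 5 MHz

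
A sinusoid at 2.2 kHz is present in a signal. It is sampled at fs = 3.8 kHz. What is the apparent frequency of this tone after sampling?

2.2 kHz > fs/2 = 1.9 kHz, folds to fs − 2.2 kHz = 1.6 kHz.

1.6 kHz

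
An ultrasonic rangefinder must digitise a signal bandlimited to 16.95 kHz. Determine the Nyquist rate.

Nyquist rate = 2 × 16.95 kHz = 33.9 kHz.

33.9 kHz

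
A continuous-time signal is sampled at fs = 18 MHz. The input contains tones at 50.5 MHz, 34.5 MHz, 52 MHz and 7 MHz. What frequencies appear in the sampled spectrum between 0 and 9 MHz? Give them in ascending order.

fs/2 = 9 MHz.
50.5 MHz mod fs = 14.5 MHz.
14.5 MHz > fs/2 = 9 MHz, folds to fs − 14.5 MHz = 3.5 MHz.
34.5 MHz mod fs = 16.5 MHz.
16.5 MHz > fs/2 = 9 MHz, folds to fs − 16.5 MHz = 1.5 MHz.
52 MHz mod fs = 16 MHz.
16 MHz > fs/2 = 9 MHz, folds to fs − 16 MHz = 2 MHz.
7 MHz ≤ fs/2 = 9 MHz, passes unchanged.
Distinct values: {1.5 MHz, 2 MHz, 3.5 MHz, 7 MHz}.

1.5 MHz, 2 MHz, 3.5 MHz, 7 MHz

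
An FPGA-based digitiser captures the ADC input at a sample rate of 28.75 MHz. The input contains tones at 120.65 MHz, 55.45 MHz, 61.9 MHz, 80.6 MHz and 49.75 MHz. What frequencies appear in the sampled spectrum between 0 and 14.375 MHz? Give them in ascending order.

2.05 MHz, 4.4 MHz, 5.65 MHz, 7.75 MHz

fs/2 = 14.375 MHz.
120.65 MHz mod fs = 5.65 MHz.
5.65 MHz ≤ fs/2 = 14.375 MHz, appears at 5.65 MHz.
55.45 MHz mod fs = 26.7 MHz.
26.7 MHz > fs/2 = 14.375 MHz, folds to fs − 26.7 MHz = 2.05 MHz.
61.9 MHz mod fs = 4.4 MHz.
4.4 MHz ≤ fs/2 = 14.375 MHz, appears at 4.4 MHz.
80.6 MHz mod fs = 23.1 MHz.
23.1 MHz > fs/2 = 14.375 MHz, folds to fs − 23.1 MHz = 5.65 MHz.
49.75 MHz mod fs = 21 MHz.
21 MHz > fs/2 = 14.375 MHz, folds to fs − 21 MHz = 7.75 MHz.
Distinct values: {2.05 MHz, 4.4 MHz, 5.65 MHz, 7.75 MHz}.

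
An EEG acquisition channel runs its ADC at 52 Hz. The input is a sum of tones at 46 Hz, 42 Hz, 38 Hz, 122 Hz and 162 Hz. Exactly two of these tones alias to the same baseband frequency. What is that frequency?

6 Hz

fs/2 = 26 Hz.
46 Hz > fs/2 = 26 Hz, folds to fs − 46 Hz = 6 Hz.
42 Hz > fs/2 = 26 Hz, folds to fs − 42 Hz = 10 Hz.
38 Hz > fs/2 = 26 Hz, folds to fs − 38 Hz = 14 Hz.
122 Hz mod fs = 18 Hz.
18 Hz ≤ fs/2 = 26 Hz, appears at 18 Hz.
162 Hz mod fs = 6 Hz.
6 Hz ≤ fs/2 = 26 Hz, appears at 6 Hz.
46 Hz and 162 Hz both map to 6 Hz.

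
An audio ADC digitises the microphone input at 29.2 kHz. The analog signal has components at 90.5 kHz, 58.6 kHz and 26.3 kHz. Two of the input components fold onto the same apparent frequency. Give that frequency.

fs/2 = 14.6 kHz.
90.5 kHz mod fs = 2.9 kHz.
2.9 kHz ≤ fs/2 = 14.6 kHz, appears at 2.9 kHz.
58.6 kHz mod fs = 0.2 kHz.
0.2 kHz ≤ fs/2 = 14.6 kHz, appears at 0.2 kHz.
26.3 kHz > fs/2 = 14.6 kHz, folds to fs − 26.3 kHz = 2.9 kHz.
26.3 kHz and 90.5 kHz both map to 2.9 kHz.

2.9 kHz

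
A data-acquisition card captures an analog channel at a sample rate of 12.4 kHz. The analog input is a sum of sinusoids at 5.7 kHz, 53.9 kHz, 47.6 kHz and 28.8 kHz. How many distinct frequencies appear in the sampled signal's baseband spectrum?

fs/2 = 6.2 kHz.
5.7 kHz ≤ fs/2 = 6.2 kHz, passes unchanged.
53.9 kHz mod fs = 4.3 kHz.
4.3 kHz ≤ fs/2 = 6.2 kHz, appears at 4.3 kHz.
47.6 kHz mod fs = 10.4 kHz.
10.4 kHz > fs/2 = 6.2 kHz, folds to fs − 10.4 kHz = 2 kHz.
28.8 kHz mod fs = 4 kHz.
4 kHz ≤ fs/2 = 6.2 kHz, appears at 4 kHz.
Distinct values: {2 kHz, 4 kHz, 4.3 kHz, 5.7 kHz} → 4.

4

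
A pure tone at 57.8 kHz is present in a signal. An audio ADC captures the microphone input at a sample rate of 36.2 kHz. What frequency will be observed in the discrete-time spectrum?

57.8 kHz mod fs = 21.6 kHz.
21.6 kHz > fs/2 = 18.1 kHz, folds to fs − 21.6 kHz = 14.6 kHz.

14.6 kHz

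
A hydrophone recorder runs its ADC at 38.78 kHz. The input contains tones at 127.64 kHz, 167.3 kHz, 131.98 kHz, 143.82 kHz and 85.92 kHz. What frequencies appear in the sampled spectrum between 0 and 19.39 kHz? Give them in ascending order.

fs/2 = 19.39 kHz.
127.64 kHz mod fs = 11.3 kHz.
11.3 kHz ≤ fs/2 = 19.39 kHz, appears at 11.3 kHz.
167.3 kHz mod fs = 12.18 kHz.
12.18 kHz ≤ fs/2 = 19.39 kHz, appears at 12.18 kHz.
131.98 kHz mod fs = 15.64 kHz.
15.64 kHz ≤ fs/2 = 19.39 kHz, appears at 15.64 kHz.
143.82 kHz mod fs = 27.48 kHz.
27.48 kHz > fs/2 = 19.39 kHz, folds to fs − 27.48 kHz = 11.3 kHz.
85.92 kHz mod fs = 8.36 kHz.
8.36 kHz ≤ fs/2 = 19.39 kHz, appears at 8.36 kHz.
Distinct values: {8.36 kHz, 11.3 kHz, 12.18 kHz, 15.64 kHz}.

8.36 kHz, 11.3 kHz, 12.18 kHz, 15.64 kHz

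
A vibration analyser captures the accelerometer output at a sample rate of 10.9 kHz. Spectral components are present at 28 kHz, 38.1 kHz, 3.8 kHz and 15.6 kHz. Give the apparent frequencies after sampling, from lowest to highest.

fs/2 = 5.45 kHz.
28 kHz mod fs = 6.2 kHz.
6.2 kHz > fs/2 = 5.45 kHz, folds to fs − 6.2 kHz = 4.7 kHz.
38.1 kHz mod fs = 5.4 kHz.
5.4 kHz ≤ fs/2 = 5.45 kHz, appears at 5.4 kHz.
3.8 kHz ≤ fs/2 = 5.45 kHz, passes unchanged.
15.6 kHz mod fs = 4.7 kHz.
4.7 kHz ≤ fs/2 = 5.45 kHz, appears at 4.7 kHz.
Distinct values: {3.8 kHz, 4.7 kHz, 5.4 kHz}.

3.8 kHz, 4.7 kHz, 5.4 kHz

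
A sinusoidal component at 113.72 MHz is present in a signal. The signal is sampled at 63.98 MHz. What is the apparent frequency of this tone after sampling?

14.24 MHz

113.72 MHz mod fs = 49.74 MHz.
49.74 MHz > fs/2 = 31.99 MHz, folds to fs − 49.74 MHz = 14.24 MHz.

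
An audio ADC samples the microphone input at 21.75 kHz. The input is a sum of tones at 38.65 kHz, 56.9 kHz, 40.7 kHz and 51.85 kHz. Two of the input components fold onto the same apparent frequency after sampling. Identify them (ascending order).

51.85 kHz, 56.9 kHz

fs/2 = 10.875 kHz.
38.65 kHz mod fs = 16.9 kHz.
16.9 kHz > fs/2 = 10.875 kHz, folds to fs − 16.9 kHz = 4.85 kHz.
56.9 kHz mod fs = 13.4 kHz.
13.4 kHz > fs/2 = 10.875 kHz, folds to fs − 13.4 kHz = 8.35 kHz.
40.7 kHz mod fs = 18.95 kHz.
18.95 kHz > fs/2 = 10.875 kHz, folds to fs − 18.95 kHz = 2.8 kHz.
51.85 kHz mod fs = 8.35 kHz.
8.35 kHz ≤ fs/2 = 10.875 kHz, appears at 8.35 kHz.
51.85 kHz and 56.9 kHz both map to 8.35 kHz.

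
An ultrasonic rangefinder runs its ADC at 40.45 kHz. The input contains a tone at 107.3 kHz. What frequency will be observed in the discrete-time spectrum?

107.3 kHz mod fs = 26.4 kHz.
26.4 kHz > fs/2 = 20.225 kHz, folds to fs − 26.4 kHz = 14.05 kHz.

14.05 kHz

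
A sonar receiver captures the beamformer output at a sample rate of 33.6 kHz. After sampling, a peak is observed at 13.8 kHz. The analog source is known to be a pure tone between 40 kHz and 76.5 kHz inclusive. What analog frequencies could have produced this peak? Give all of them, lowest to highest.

47.4 kHz, 53.4 kHz

Frequencies that alias to 13.8 kHz are k·fs ± 13.8 kHz for integer k ≥ 0.
k=0: 13.8 kHz.
k=1: 19.8 kHz, 47.4 kHz.
k=2: 53.4 kHz, 81 kHz.
k=3: 87 kHz, 114.6 kHz.
Within [40 kHz, 76.5 kHz]: 47.4 kHz, 53.4 kHz.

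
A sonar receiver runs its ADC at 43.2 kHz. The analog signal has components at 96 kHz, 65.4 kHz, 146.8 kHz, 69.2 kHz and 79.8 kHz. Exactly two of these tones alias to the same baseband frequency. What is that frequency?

17.2 kHz

fs/2 = 21.6 kHz.
96 kHz mod fs = 9.6 kHz.
9.6 kHz ≤ fs/2 = 21.6 kHz, appears at 9.6 kHz.
65.4 kHz mod fs = 22.2 kHz.
22.2 kHz > fs/2 = 21.6 kHz, folds to fs − 22.2 kHz = 21 kHz.
146.8 kHz mod fs = 17.2 kHz.
17.2 kHz ≤ fs/2 = 21.6 kHz, appears at 17.2 kHz.
69.2 kHz mod fs = 26 kHz.
26 kHz > fs/2 = 21.6 kHz, folds to fs − 26 kHz = 17.2 kHz.
79.8 kHz mod fs = 36.6 kHz.
36.6 kHz > fs/2 = 21.6 kHz, folds to fs − 36.6 kHz = 6.6 kHz.
69.2 kHz and 146.8 kHz both map to 17.2 kHz.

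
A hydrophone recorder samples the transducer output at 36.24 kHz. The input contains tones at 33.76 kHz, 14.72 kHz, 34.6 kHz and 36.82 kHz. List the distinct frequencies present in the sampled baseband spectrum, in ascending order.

fs/2 = 18.12 kHz.
33.76 kHz > fs/2 = 18.12 kHz, folds to fs − 33.76 kHz = 2.48 kHz.
14.72 kHz ≤ fs/2 = 18.12 kHz, passes unchanged.
34.6 kHz > fs/2 = 18.12 kHz, folds to fs − 34.6 kHz = 1.64 kHz.
36.82 kHz mod fs = 0.58 kHz.
0.58 kHz ≤ fs/2 = 18.12 kHz, appears at 0.58 kHz.
Distinct values: {0.58 kHz, 1.64 kHz, 2.48 kHz, 14.72 kHz}.

0.58 kHz, 1.64 kHz, 2.48 kHz, 14.72 kHz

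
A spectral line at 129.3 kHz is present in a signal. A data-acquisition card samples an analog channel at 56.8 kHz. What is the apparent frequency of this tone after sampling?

15.7 kHz

129.3 kHz mod fs = 15.7 kHz.
15.7 kHz ≤ fs/2 = 28.4 kHz, appears at 15.7 kHz.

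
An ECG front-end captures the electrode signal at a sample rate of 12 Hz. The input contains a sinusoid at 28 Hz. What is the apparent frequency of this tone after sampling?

28 Hz mod fs = 4 Hz.
4 Hz ≤ fs/2 = 6 Hz, appears at 4 Hz.

4 Hz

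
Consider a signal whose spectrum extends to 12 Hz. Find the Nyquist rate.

Nyquist rate = 2 × 12 Hz = 24 Hz.

24 Hz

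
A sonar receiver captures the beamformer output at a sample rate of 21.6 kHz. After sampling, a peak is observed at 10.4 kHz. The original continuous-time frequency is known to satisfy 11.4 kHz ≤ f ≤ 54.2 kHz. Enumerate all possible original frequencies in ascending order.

Frequencies that alias to 10.4 kHz are k·fs ± 10.4 kHz for integer k ≥ 0.
k=0: 10.4 kHz.
k=1: 11.2 kHz, 32 kHz.
k=2: 32.8 kHz, 53.6 kHz.
k=3: 54.4 kHz, 75.2 kHz.
Within [11.4 kHz, 54.2 kHz]: 32 kHz, 32.8 kHz, 53.6 kHz.

32 kHz, 32.8 kHz, 53.6 kHz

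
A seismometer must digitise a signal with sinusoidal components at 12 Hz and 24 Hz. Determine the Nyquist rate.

48 Hz

Highest-frequency component: 24 Hz.
Nyquist rate = 2 × 24 Hz = 48 Hz.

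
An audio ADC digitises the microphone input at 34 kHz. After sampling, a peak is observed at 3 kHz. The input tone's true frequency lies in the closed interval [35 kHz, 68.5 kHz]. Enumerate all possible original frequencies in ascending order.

37 kHz, 65 kHz

Frequencies that alias to 3 kHz are k·fs ± 3 kHz for integer k ≥ 0.
k=0: 3 kHz.
k=1: 31 kHz, 37 kHz.
k=2: 65 kHz, 71 kHz.
k=3: 99 kHz, 105 kHz.
Within [35 kHz, 68.5 kHz]: 37 kHz, 65 kHz.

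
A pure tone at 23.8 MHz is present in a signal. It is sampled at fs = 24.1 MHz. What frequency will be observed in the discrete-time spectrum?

23.8 MHz > fs/2 = 12.05 MHz, folds to fs − 23.8 MHz = 0.3 MHz.

0.3 MHz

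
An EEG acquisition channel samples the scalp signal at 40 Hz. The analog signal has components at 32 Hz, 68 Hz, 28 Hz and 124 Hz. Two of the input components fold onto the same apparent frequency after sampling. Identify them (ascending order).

28 Hz, 68 Hz

fs/2 = 20 Hz.
32 Hz > fs/2 = 20 Hz, folds to fs − 32 Hz = 8 Hz.
68 Hz mod fs = 28 Hz.
28 Hz > fs/2 = 20 Hz, folds to fs − 28 Hz = 12 Hz.
28 Hz > fs/2 = 20 Hz, folds to fs − 28 Hz = 12 Hz.
124 Hz mod fs = 4 Hz.
4 Hz ≤ fs/2 = 20 Hz, appears at 4 Hz.
28 Hz and 68 Hz both map to 12 Hz.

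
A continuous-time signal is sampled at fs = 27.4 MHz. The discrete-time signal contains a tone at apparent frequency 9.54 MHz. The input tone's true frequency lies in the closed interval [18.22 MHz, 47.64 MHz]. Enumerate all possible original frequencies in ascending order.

36.94 MHz, 45.26 MHz

Frequencies that alias to 9.54 MHz are k·fs ± 9.54 MHz for integer k ≥ 0.
k=0: 9.54 MHz.
k=1: 17.86 MHz, 36.94 MHz.
k=2: 45.26 MHz, 64.34 MHz.
k=3: 72.66 MHz, 91.74 MHz.
Within [18.22 MHz, 47.64 MHz]: 36.94 MHz, 45.26 MHz.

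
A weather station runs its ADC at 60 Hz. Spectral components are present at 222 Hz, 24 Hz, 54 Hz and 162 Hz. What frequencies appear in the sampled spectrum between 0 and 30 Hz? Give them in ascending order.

fs/2 = 30 Hz.
222 Hz mod fs = 42 Hz.
42 Hz > fs/2 = 30 Hz, folds to fs − 42 Hz = 18 Hz.
24 Hz ≤ fs/2 = 30 Hz, passes unchanged.
54 Hz > fs/2 = 30 Hz, folds to fs − 54 Hz = 6 Hz.
162 Hz mod fs = 42 Hz.
42 Hz > fs/2 = 30 Hz, folds to fs − 42 Hz = 18 Hz.
Distinct values: {6 Hz, 18 Hz, 24 Hz}.

6 Hz, 18 Hz, 24 Hz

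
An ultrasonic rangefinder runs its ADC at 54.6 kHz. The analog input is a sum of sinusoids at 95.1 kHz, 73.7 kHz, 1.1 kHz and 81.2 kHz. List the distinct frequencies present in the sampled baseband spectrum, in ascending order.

1.1 kHz, 14.1 kHz, 19.1 kHz, 26.6 kHz

fs/2 = 27.3 kHz.
95.1 kHz mod fs = 40.5 kHz.
40.5 kHz > fs/2 = 27.3 kHz, folds to fs − 40.5 kHz = 14.1 kHz.
73.7 kHz mod fs = 19.1 kHz.
19.1 kHz ≤ fs/2 = 27.3 kHz, appears at 19.1 kHz.
1.1 kHz ≤ fs/2 = 27.3 kHz, passes unchanged.
81.2 kHz mod fs = 26.6 kHz.
26.6 kHz ≤ fs/2 = 27.3 kHz, appears at 26.6 kHz.
Distinct values: {1.1 kHz, 14.1 kHz, 19.1 kHz, 26.6 kHz}.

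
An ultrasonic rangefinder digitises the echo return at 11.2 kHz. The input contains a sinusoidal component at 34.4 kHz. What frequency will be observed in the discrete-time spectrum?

0.8 kHz

34.4 kHz mod fs = 0.8 kHz.
0.8 kHz ≤ fs/2 = 5.6 kHz, appears at 0.8 kHz.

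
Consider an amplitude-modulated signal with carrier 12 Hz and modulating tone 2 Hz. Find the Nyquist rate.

28 Hz

AM sidebands sit at fc ± fm = 10 Hz and 14 Hz.
Highest-frequency component: 14 Hz.
Nyquist rate = 2 × 14 Hz = 28 Hz.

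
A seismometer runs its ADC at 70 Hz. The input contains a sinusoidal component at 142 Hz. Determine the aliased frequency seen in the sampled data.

142 Hz mod fs = 2 Hz.
2 Hz ≤ fs/2 = 35 Hz, appears at 2 Hz.

2 Hz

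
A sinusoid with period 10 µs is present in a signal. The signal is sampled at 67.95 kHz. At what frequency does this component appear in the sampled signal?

T = 10 µs → f = 1/T = 100 kHz.
100 kHz mod fs = 32.05 kHz.
32.05 kHz ≤ fs/2 = 33.975 kHz, appears at 32.05 kHz.

32.05 kHz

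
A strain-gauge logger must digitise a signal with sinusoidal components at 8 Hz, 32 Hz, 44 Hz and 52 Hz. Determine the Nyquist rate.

Highest-frequency component: 52 Hz.
Nyquist rate = 2 × 52 Hz = 104 Hz.

104 Hz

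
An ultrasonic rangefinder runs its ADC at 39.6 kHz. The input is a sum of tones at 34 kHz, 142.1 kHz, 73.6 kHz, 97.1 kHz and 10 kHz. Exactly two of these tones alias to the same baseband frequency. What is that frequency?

5.6 kHz

fs/2 = 19.8 kHz.
34 kHz > fs/2 = 19.8 kHz, folds to fs − 34 kHz = 5.6 kHz.
142.1 kHz mod fs = 23.3 kHz.
23.3 kHz > fs/2 = 19.8 kHz, folds to fs − 23.3 kHz = 16.3 kHz.
73.6 kHz mod fs = 34 kHz.
34 kHz > fs/2 = 19.8 kHz, folds to fs − 34 kHz = 5.6 kHz.
97.1 kHz mod fs = 17.9 kHz.
17.9 kHz ≤ fs/2 = 19.8 kHz, appears at 17.9 kHz.
10 kHz ≤ fs/2 = 19.8 kHz, passes unchanged.
34 kHz and 73.6 kHz both map to 5.6 kHz.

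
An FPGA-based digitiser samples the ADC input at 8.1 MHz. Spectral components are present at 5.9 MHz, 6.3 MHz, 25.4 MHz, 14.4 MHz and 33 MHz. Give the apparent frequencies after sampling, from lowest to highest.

fs/2 = 4.05 MHz.
5.9 MHz > fs/2 = 4.05 MHz, folds to fs − 5.9 MHz = 2.2 MHz.
6.3 MHz > fs/2 = 4.05 MHz, folds to fs − 6.3 MHz = 1.8 MHz.
25.4 MHz mod fs = 1.1 MHz.
1.1 MHz ≤ fs/2 = 4.05 MHz, appears at 1.1 MHz.
14.4 MHz mod fs = 6.3 MHz.
6.3 MHz > fs/2 = 4.05 MHz, folds to fs − 6.3 MHz = 1.8 MHz.
33 MHz mod fs = 0.6 MHz.
0.6 MHz ≤ fs/2 = 4.05 MHz, appears at 0.6 MHz.
Distinct values: {0.6 MHz, 1.1 MHz, 1.8 MHz, 2.2 MHz}.

0.6 MHz, 1.1 MHz, 1.8 MHz, 2.2 MHz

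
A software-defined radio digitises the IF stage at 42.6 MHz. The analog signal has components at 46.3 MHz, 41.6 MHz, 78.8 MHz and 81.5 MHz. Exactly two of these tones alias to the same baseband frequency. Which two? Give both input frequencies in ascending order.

fs/2 = 21.3 MHz.
46.3 MHz mod fs = 3.7 MHz.
3.7 MHz ≤ fs/2 = 21.3 MHz, appears at 3.7 MHz.
41.6 MHz > fs/2 = 21.3 MHz, folds to fs − 41.6 MHz = 1 MHz.
78.8 MHz mod fs = 36.2 MHz.
36.2 MHz > fs/2 = 21.3 MHz, folds to fs − 36.2 MHz = 6.4 MHz.
81.5 MHz mod fs = 38.9 MHz.
38.9 MHz > fs/2 = 21.3 MHz, folds to fs − 38.9 MHz = 3.7 MHz.
46.3 MHz and 81.5 MHz both map to 3.7 MHz.

46.3 MHz, 81.5 MHz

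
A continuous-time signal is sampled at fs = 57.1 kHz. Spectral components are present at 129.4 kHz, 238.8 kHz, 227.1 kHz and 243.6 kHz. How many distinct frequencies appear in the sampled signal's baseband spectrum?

fs/2 = 28.55 kHz.
129.4 kHz mod fs = 15.2 kHz.
15.2 kHz ≤ fs/2 = 28.55 kHz, appears at 15.2 kHz.
238.8 kHz mod fs = 10.4 kHz.
10.4 kHz ≤ fs/2 = 28.55 kHz, appears at 10.4 kHz.
227.1 kHz mod fs = 55.8 kHz.
55.8 kHz > fs/2 = 28.55 kHz, folds to fs − 55.8 kHz = 1.3 kHz.
243.6 kHz mod fs = 15.2 kHz.
15.2 kHz ≤ fs/2 = 28.55 kHz, appears at 15.2 kHz.
Distinct values: {1.3 kHz, 10.4 kHz, 15.2 kHz} → 3.

3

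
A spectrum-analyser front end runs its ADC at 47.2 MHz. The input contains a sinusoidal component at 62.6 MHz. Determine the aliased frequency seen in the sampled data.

15.4 MHz

62.6 MHz mod fs = 15.4 MHz.
15.4 MHz ≤ fs/2 = 23.6 MHz, appears at 15.4 MHz.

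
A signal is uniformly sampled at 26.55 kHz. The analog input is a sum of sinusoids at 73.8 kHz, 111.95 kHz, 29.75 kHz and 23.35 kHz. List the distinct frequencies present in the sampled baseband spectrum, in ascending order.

fs/2 = 13.275 kHz.
73.8 kHz mod fs = 20.7 kHz.
20.7 kHz > fs/2 = 13.275 kHz, folds to fs − 20.7 kHz = 5.85 kHz.
111.95 kHz mod fs = 5.75 kHz.
5.75 kHz ≤ fs/2 = 13.275 kHz, appears at 5.75 kHz.
29.75 kHz mod fs = 3.2 kHz.
3.2 kHz ≤ fs/2 = 13.275 kHz, appears at 3.2 kHz.
23.35 kHz > fs/2 = 13.275 kHz, folds to fs − 23.35 kHz = 3.2 kHz.
Distinct values: {3.2 kHz, 5.75 kHz, 5.85 kHz}.

3.2 kHz, 5.75 kHz, 5.85 kHz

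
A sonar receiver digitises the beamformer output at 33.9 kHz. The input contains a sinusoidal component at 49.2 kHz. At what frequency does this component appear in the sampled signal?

15.3 kHz

49.2 kHz mod fs = 15.3 kHz.
15.3 kHz ≤ fs/2 = 16.95 kHz, appears at 15.3 kHz.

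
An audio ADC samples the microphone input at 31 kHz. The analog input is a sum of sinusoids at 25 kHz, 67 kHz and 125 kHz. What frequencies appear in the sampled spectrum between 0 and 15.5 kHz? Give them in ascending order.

1 kHz, 5 kHz, 6 kHz

fs/2 = 15.5 kHz.
25 kHz > fs/2 = 15.5 kHz, folds to fs − 25 kHz = 6 kHz.
67 kHz mod fs = 5 kHz.
5 kHz ≤ fs/2 = 15.5 kHz, appears at 5 kHz.
125 kHz mod fs = 1 kHz.
1 kHz ≤ fs/2 = 15.5 kHz, appears at 1 kHz.
Distinct values: {1 kHz, 5 kHz, 6 kHz}.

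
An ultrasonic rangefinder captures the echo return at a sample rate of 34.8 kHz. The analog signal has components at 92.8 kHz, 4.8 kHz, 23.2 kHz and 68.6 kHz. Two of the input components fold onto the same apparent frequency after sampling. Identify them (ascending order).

fs/2 = 17.4 kHz.
92.8 kHz mod fs = 23.2 kHz.
23.2 kHz > fs/2 = 17.4 kHz, folds to fs − 23.2 kHz = 11.6 kHz.
4.8 kHz ≤ fs/2 = 17.4 kHz, passes unchanged.
23.2 kHz > fs/2 = 17.4 kHz, folds to fs − 23.2 kHz = 11.6 kHz.
68.6 kHz mod fs = 33.8 kHz.
33.8 kHz > fs/2 = 17.4 kHz, folds to fs − 33.8 kHz = 1 kHz.
23.2 kHz and 92.8 kHz both map to 11.6 kHz.

23.2 kHz, 92.8 kHz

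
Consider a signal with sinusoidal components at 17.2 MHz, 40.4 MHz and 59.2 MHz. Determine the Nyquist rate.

118.4 MHz

Highest-frequency component: 59.2 MHz.
Nyquist rate = 2 × 59.2 MHz = 118.4 MHz.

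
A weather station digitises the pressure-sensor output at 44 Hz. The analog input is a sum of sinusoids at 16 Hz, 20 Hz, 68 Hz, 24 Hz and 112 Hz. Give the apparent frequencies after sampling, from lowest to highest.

16 Hz, 20 Hz

fs/2 = 22 Hz.
16 Hz ≤ fs/2 = 22 Hz, passes unchanged.
20 Hz ≤ fs/2 = 22 Hz, passes unchanged.
68 Hz mod fs = 24 Hz.
24 Hz > fs/2 = 22 Hz, folds to fs − 24 Hz = 20 Hz.
24 Hz > fs/2 = 22 Hz, folds to fs − 24 Hz = 20 Hz.
112 Hz mod fs = 24 Hz.
24 Hz > fs/2 = 22 Hz, folds to fs − 24 Hz = 20 Hz.
Distinct values: {16 Hz, 20 Hz}.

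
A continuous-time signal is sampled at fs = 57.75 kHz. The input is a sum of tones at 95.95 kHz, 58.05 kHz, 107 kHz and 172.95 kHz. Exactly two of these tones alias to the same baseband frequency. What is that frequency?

0.3 kHz

fs/2 = 28.875 kHz.
95.95 kHz mod fs = 38.2 kHz.
38.2 kHz > fs/2 = 28.875 kHz, folds to fs − 38.2 kHz = 19.55 kHz.
58.05 kHz mod fs = 0.3 kHz.
0.3 kHz ≤ fs/2 = 28.875 kHz, appears at 0.3 kHz.
107 kHz mod fs = 49.25 kHz.
49.25 kHz > fs/2 = 28.875 kHz, folds to fs − 49.25 kHz = 8.5 kHz.
172.95 kHz mod fs = 57.45 kHz.
57.45 kHz > fs/2 = 28.875 kHz, folds to fs − 57.45 kHz = 0.3 kHz.
58.05 kHz and 172.95 kHz both map to 0.3 kHz.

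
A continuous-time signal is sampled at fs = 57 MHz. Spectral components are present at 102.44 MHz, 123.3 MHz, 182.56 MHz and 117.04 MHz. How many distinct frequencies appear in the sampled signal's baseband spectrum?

3

fs/2 = 28.5 MHz.
102.44 MHz mod fs = 45.44 MHz.
45.44 MHz > fs/2 = 28.5 MHz, folds to fs − 45.44 MHz = 11.56 MHz.
123.3 MHz mod fs = 9.3 MHz.
9.3 MHz ≤ fs/2 = 28.5 MHz, appears at 9.3 MHz.
182.56 MHz mod fs = 11.56 MHz.
11.56 MHz ≤ fs/2 = 28.5 MHz, appears at 11.56 MHz.
117.04 MHz mod fs = 3.04 MHz.
3.04 MHz ≤ fs/2 = 28.5 MHz, appears at 3.04 MHz.
Distinct values: {3.04 MHz, 9.3 MHz, 11.56 MHz} → 3.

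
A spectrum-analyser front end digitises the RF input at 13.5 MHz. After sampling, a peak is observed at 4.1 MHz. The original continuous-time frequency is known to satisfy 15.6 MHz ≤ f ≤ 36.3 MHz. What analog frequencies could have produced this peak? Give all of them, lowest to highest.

17.6 MHz, 22.9 MHz, 31.1 MHz

Frequencies that alias to 4.1 MHz are k·fs ± 4.1 MHz for integer k ≥ 0.
k=0: 4.1 MHz.
k=1: 9.4 MHz, 17.6 MHz.
k=2: 22.9 MHz, 31.1 MHz.
k=3: 36.4 MHz, 44.6 MHz.
Within [15.6 MHz, 36.3 MHz]: 17.6 MHz, 22.9 MHz, 31.1 MHz.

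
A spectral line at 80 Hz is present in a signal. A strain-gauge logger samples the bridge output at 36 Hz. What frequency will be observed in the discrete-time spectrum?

8 Hz

80 Hz mod fs = 8 Hz.
8 Hz ≤ fs/2 = 18 Hz, appears at 8 Hz.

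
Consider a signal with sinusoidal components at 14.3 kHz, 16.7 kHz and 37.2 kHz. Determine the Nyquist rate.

74.4 kHz

Highest-frequency component: 37.2 kHz.
Nyquist rate = 2 × 37.2 kHz = 74.4 kHz.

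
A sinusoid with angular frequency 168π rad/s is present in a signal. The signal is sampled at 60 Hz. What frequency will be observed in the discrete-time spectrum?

24 Hz

ω = 168π rad/s → f = ω/(2π) = 84 Hz.
84 Hz mod fs = 24 Hz.
24 Hz ≤ fs/2 = 30 Hz, appears at 24 Hz.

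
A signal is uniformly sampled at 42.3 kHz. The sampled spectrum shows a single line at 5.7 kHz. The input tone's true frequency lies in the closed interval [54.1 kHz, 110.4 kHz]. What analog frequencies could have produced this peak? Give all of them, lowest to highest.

78.9 kHz, 90.3 kHz

Frequencies that alias to 5.7 kHz are k·fs ± 5.7 kHz for integer k ≥ 0.
k=0: 5.7 kHz.
k=1: 36.6 kHz, 48 kHz.
k=2: 78.9 kHz, 90.3 kHz.
k=3: 121.2 kHz, 132.6 kHz.
Within [54.1 kHz, 110.4 kHz]: 78.9 kHz, 90.3 kHz.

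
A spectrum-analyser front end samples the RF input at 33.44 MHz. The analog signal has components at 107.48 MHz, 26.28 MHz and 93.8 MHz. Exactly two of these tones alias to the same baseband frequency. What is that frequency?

7.16 MHz

fs/2 = 16.72 MHz.
107.48 MHz mod fs = 7.16 MHz.
7.16 MHz ≤ fs/2 = 16.72 MHz, appears at 7.16 MHz.
26.28 MHz > fs/2 = 16.72 MHz, folds to fs − 26.28 MHz = 7.16 MHz.
93.8 MHz mod fs = 26.92 MHz.
26.92 MHz > fs/2 = 16.72 MHz, folds to fs − 26.92 MHz = 6.52 MHz.
26.28 MHz and 107.48 MHz both map to 7.16 MHz.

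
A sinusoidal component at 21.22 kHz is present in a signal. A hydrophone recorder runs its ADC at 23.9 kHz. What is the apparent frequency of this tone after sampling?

2.68 kHz

21.22 kHz > fs/2 = 11.95 kHz, folds to fs − 21.22 kHz = 2.68 kHz.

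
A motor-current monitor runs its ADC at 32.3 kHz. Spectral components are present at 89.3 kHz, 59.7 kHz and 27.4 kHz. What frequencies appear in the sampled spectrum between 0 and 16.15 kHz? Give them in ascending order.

4.9 kHz, 7.6 kHz

fs/2 = 16.15 kHz.
89.3 kHz mod fs = 24.7 kHz.
24.7 kHz > fs/2 = 16.15 kHz, folds to fs − 24.7 kHz = 7.6 kHz.
59.7 kHz mod fs = 27.4 kHz.
27.4 kHz > fs/2 = 16.15 kHz, folds to fs − 27.4 kHz = 4.9 kHz.
27.4 kHz > fs/2 = 16.15 kHz, folds to fs − 27.4 kHz = 4.9 kHz.
Distinct values: {4.9 kHz, 7.6 kHz}.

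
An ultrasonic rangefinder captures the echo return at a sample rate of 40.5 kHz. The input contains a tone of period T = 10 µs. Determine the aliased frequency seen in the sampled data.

19 kHz

T = 10 µs → f = 1/T = 100 kHz.
100 kHz mod fs = 19 kHz.
19 kHz ≤ fs/2 = 20.25 kHz, appears at 19 kHz.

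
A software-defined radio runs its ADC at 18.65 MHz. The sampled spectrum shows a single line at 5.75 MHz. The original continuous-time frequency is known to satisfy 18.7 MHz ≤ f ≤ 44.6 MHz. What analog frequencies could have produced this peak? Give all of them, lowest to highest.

Frequencies that alias to 5.75 MHz are k·fs ± 5.75 MHz for integer k ≥ 0.
k=0: 5.75 MHz.
k=1: 12.9 MHz, 24.4 MHz.
k=2: 31.55 MHz, 43.05 MHz.
k=3: 50.2 MHz, 61.7 MHz.
Within [18.7 MHz, 44.6 MHz]: 24.4 MHz, 31.55 MHz, 43.05 MHz.

24.4 MHz, 31.55 MHz, 43.05 MHz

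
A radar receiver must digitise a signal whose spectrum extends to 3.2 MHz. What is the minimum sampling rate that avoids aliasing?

6.4 MHz

Nyquist rate = 2 × 3.2 MHz = 6.4 MHz.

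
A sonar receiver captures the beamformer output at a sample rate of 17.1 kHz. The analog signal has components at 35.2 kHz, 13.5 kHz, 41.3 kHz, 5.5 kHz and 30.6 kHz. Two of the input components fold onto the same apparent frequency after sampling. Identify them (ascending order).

fs/2 = 8.55 kHz.
35.2 kHz mod fs = 1 kHz.
1 kHz ≤ fs/2 = 8.55 kHz, appears at 1 kHz.
13.5 kHz > fs/2 = 8.55 kHz, folds to fs − 13.5 kHz = 3.6 kHz.
41.3 kHz mod fs = 7.1 kHz.
7.1 kHz ≤ fs/2 = 8.55 kHz, appears at 7.1 kHz.
5.5 kHz ≤ fs/2 = 8.55 kHz, passes unchanged.
30.6 kHz mod fs = 13.5 kHz.
13.5 kHz > fs/2 = 8.55 kHz, folds to fs − 13.5 kHz = 3.6 kHz.
13.5 kHz and 30.6 kHz both map to 3.6 kHz.

13.5 kHz, 30.6 kHz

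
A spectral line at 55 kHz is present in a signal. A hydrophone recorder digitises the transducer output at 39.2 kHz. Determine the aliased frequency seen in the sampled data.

15.8 kHz

55 kHz mod fs = 15.8 kHz.
15.8 kHz ≤ fs/2 = 19.6 kHz, appears at 15.8 kHz.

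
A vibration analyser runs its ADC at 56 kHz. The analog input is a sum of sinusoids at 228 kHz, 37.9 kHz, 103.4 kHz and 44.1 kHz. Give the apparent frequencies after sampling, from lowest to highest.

4 kHz, 8.6 kHz, 11.9 kHz, 18.1 kHz

fs/2 = 28 kHz.
228 kHz mod fs = 4 kHz.
4 kHz ≤ fs/2 = 28 kHz, appears at 4 kHz.
37.9 kHz > fs/2 = 28 kHz, folds to fs − 37.9 kHz = 18.1 kHz.
103.4 kHz mod fs = 47.4 kHz.
47.4 kHz > fs/2 = 28 kHz, folds to fs − 47.4 kHz = 8.6 kHz.
44.1 kHz > fs/2 = 28 kHz, folds to fs − 44.1 kHz = 11.9 kHz.
Distinct values: {4 kHz, 8.6 kHz, 11.9 kHz, 18.1 kHz}.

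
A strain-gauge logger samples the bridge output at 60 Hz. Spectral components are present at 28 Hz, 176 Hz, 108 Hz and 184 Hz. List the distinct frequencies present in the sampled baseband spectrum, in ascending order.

4 Hz, 12 Hz, 28 Hz

fs/2 = 30 Hz.
28 Hz ≤ fs/2 = 30 Hz, passes unchanged.
176 Hz mod fs = 56 Hz.
56 Hz > fs/2 = 30 Hz, folds to fs − 56 Hz = 4 Hz.
108 Hz mod fs = 48 Hz.
48 Hz > fs/2 = 30 Hz, folds to fs − 48 Hz = 12 Hz.
184 Hz mod fs = 4 Hz.
4 Hz ≤ fs/2 = 30 Hz, appears at 4 Hz.
Distinct values: {4 Hz, 12 Hz, 28 Hz}.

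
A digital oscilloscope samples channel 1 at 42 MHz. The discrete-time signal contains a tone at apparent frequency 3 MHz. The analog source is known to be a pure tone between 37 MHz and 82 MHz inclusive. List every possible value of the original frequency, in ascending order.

39 MHz, 45 MHz, 81 MHz

Frequencies that alias to 3 MHz are k·fs ± 3 MHz for integer k ≥ 0.
k=0: 3 MHz.
k=1: 39 MHz, 45 MHz.
k=2: 81 MHz, 87 MHz.
k=3: 123 MHz, 129 MHz.
Within [37 MHz, 82 MHz]: 39 MHz, 45 MHz, 81 MHz.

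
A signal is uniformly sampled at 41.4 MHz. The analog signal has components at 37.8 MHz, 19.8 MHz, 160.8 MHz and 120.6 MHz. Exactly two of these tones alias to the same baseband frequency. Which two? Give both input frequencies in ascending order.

fs/2 = 20.7 MHz.
37.8 MHz > fs/2 = 20.7 MHz, folds to fs − 37.8 MHz = 3.6 MHz.
19.8 MHz ≤ fs/2 = 20.7 MHz, passes unchanged.
160.8 MHz mod fs = 36.6 MHz.
36.6 MHz > fs/2 = 20.7 MHz, folds to fs − 36.6 MHz = 4.8 MHz.
120.6 MHz mod fs = 37.8 MHz.
37.8 MHz > fs/2 = 20.7 MHz, folds to fs − 37.8 MHz = 3.6 MHz.
37.8 MHz and 120.6 MHz both map to 3.6 MHz.

37.8 MHz, 120.6 MHz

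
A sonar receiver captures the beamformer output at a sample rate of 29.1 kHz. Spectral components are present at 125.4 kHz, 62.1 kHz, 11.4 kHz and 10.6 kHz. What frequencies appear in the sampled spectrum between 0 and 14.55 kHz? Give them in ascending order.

3.9 kHz, 9 kHz, 10.6 kHz, 11.4 kHz

fs/2 = 14.55 kHz.
125.4 kHz mod fs = 9 kHz.
9 kHz ≤ fs/2 = 14.55 kHz, appears at 9 kHz.
62.1 kHz mod fs = 3.9 kHz.
3.9 kHz ≤ fs/2 = 14.55 kHz, appears at 3.9 kHz.
11.4 kHz ≤ fs/2 = 14.55 kHz, passes unchanged.
10.6 kHz ≤ fs/2 = 14.55 kHz, passes unchanged.
Distinct values: {3.9 kHz, 9 kHz, 10.6 kHz, 11.4 kHz}.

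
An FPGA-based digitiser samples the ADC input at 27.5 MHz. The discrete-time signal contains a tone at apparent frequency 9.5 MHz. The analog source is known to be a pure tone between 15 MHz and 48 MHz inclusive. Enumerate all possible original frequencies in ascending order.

18 MHz, 37 MHz, 45.5 MHz

Frequencies that alias to 9.5 MHz are k·fs ± 9.5 MHz for integer k ≥ 0.
k=0: 9.5 MHz.
k=1: 18 MHz, 37 MHz.
k=2: 45.5 MHz, 64.5 MHz.
k=3: 73 MHz, 92 MHz.
Within [15 MHz, 48 MHz]: 18 MHz, 37 MHz, 45.5 MHz.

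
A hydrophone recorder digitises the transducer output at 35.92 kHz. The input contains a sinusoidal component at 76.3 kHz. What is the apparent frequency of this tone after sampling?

76.3 kHz mod fs = 4.46 kHz.
4.46 kHz ≤ fs/2 = 17.96 kHz, appears at 4.46 kHz.

4.46 kHz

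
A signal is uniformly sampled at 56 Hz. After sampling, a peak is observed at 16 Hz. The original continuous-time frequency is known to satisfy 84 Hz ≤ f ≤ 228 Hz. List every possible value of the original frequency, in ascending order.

Frequencies that alias to 16 Hz are k·fs ± 16 Hz for integer k ≥ 0.
k=0: 16 Hz.
k=1: 40 Hz, 72 Hz.
k=2: 96 Hz, 128 Hz.
k=3: 152 Hz, 184 Hz.
k=4: 208 Hz, 240 Hz.
k=5: 264 Hz, 296 Hz.
Within [84 Hz, 228 Hz]: 96 Hz, 128 Hz, 152 Hz, 184 Hz, 208 Hz.

96 Hz, 128 Hz, 152 Hz, 184 Hz, 208 Hz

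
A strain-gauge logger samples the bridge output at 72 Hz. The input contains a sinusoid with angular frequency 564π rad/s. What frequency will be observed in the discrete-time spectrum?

ω = 564π rad/s → f = ω/(2π) = 282 Hz.
282 Hz mod fs = 66 Hz.
66 Hz > fs/2 = 36 Hz, folds to fs − 66 Hz = 6 Hz.

6 Hz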